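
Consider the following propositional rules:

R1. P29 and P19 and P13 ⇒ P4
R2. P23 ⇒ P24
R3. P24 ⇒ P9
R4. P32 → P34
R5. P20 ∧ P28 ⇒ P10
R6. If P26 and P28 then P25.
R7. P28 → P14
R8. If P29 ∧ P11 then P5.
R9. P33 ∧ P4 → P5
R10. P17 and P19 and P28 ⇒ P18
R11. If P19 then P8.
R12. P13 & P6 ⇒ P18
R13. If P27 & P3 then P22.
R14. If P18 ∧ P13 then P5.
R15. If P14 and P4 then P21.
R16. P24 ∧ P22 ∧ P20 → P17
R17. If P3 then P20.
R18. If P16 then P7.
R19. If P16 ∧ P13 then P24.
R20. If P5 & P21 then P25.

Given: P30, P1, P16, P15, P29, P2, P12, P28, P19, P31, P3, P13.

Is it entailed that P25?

No

Forward chaining from the given facts derives: P4, P14, P8, P21, P20, P7, P24, P9, P10.
Rules concluding P25: R6 needs P26; R20 needs P5 — none of these are established.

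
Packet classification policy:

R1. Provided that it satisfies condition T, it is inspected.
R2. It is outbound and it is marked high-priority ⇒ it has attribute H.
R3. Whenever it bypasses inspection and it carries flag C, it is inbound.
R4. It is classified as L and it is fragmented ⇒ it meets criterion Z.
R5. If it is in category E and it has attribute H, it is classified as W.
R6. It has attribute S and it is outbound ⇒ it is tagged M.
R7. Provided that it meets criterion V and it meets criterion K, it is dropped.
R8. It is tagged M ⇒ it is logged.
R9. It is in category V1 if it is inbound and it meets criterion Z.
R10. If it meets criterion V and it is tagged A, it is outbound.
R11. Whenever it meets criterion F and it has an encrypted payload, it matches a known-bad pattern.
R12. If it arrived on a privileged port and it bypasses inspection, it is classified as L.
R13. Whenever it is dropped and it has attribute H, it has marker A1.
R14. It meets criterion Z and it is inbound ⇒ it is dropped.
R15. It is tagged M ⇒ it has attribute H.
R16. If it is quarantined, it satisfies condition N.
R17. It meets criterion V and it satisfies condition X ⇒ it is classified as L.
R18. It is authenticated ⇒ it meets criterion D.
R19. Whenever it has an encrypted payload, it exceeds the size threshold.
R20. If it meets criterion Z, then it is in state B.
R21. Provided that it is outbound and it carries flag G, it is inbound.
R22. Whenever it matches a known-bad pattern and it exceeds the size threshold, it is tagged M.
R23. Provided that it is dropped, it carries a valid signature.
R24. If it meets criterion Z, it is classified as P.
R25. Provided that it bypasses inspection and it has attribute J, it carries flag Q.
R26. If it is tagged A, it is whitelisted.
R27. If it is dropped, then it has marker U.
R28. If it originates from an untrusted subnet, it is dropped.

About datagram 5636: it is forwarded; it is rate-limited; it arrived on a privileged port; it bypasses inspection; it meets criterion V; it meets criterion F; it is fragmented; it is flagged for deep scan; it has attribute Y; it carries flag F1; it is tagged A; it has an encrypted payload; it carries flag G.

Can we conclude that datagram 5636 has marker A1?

By R10 (it meets criterion V, it is tagged A): it is outbound.
By R11 (it meets criterion F, it has an encrypted payload): it matches a known-bad pattern.
By R12 (it arrived on a privileged port, it bypasses inspection): it is classified as L.
By R19 (it has an encrypted payload): it exceeds the size threshold.
By R21 (it is outbound, it carries flag G): it is inbound.
By R22 (it matches a known-bad pattern, it exceeds the size threshold): it is tagged M.
By R4 (it is classified as L, it is fragmented): it meets criterion Z.
By R14 (it meets criterion Z, it is inbound): it is dropped.
By R15 (it is tagged M): it has attribute H.
By R13 (it is dropped, it has attribute H): it has marker A1.

Yes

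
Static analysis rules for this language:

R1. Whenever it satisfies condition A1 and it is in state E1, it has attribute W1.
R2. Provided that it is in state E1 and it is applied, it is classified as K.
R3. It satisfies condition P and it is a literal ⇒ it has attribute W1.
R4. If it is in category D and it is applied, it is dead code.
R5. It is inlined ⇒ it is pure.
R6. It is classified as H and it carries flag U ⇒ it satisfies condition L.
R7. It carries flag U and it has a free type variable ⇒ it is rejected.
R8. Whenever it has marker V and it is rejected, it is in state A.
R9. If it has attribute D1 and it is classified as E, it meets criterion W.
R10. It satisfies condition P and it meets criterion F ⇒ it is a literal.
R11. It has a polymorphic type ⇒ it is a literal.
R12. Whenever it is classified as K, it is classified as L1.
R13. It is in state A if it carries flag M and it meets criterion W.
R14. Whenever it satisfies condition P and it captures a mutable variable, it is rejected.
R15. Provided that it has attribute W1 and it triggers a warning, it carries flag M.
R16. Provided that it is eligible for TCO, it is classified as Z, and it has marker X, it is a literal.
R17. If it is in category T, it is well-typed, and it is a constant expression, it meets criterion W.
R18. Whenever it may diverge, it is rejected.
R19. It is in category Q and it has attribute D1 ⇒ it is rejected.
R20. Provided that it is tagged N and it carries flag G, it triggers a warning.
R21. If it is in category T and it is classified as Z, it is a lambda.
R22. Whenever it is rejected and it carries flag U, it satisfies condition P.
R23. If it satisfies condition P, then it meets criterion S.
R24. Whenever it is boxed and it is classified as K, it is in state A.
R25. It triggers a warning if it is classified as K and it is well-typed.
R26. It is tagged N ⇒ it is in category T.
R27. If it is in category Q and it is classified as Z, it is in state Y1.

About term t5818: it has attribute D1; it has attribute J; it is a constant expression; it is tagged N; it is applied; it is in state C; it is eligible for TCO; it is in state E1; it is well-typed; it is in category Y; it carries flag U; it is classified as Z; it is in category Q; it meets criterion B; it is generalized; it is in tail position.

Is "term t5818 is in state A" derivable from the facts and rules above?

Forward chaining from the given facts derives: is classified as K, is classified as L1, is rejected, satisfies condition P, meets criterion S, triggers a warning, is in category T, is in state Y1, meets criterion W, is a lambda.
Rules concluding "it is in state A": R8 needs "it has marker V"; R13 needs "it carries flag M"; R24 needs "it is boxed" — none of these are established.

No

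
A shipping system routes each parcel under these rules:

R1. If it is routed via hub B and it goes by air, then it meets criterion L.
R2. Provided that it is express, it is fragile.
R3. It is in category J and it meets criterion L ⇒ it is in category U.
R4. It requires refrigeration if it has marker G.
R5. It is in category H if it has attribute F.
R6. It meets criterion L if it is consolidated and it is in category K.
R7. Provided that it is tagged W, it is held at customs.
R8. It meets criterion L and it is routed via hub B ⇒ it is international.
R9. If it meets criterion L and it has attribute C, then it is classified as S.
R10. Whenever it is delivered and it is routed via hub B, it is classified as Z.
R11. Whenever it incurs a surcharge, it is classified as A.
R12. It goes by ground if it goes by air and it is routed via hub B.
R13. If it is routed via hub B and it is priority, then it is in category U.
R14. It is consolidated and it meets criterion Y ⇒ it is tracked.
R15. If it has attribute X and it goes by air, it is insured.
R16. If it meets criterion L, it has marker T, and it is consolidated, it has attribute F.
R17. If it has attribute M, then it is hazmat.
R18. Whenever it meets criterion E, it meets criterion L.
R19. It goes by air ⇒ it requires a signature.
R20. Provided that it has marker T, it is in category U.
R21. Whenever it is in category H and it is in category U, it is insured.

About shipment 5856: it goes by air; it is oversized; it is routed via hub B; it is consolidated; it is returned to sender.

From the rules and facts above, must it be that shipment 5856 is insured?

Forward chaining from the given facts derives: meets criterion L, is international, goes by ground, requires a signature.
Rules concluding "it is insured": R15 needs "it has attribute X"; R21 needs "it is in category H" — none of these are established.

No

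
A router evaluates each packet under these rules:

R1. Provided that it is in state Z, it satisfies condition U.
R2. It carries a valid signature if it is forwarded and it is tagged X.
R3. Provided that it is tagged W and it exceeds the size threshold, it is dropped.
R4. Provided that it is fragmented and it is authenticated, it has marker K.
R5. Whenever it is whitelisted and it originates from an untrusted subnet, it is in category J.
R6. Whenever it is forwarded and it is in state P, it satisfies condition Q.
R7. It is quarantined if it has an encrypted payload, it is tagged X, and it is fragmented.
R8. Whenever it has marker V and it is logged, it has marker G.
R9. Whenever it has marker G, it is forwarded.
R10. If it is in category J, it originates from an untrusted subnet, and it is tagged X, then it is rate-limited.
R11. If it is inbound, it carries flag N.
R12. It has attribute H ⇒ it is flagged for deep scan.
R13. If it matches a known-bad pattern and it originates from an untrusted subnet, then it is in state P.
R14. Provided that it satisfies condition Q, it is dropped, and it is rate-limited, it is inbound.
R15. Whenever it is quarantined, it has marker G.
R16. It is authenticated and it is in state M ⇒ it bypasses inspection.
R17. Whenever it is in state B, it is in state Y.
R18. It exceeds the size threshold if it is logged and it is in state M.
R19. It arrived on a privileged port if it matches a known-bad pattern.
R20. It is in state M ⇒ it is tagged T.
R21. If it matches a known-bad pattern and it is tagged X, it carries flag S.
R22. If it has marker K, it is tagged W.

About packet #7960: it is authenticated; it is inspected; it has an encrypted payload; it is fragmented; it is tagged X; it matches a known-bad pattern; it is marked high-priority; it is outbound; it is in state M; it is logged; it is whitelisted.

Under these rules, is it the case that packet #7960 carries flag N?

Forward chaining from the given facts derives: has marker K, is quarantined, has marker G, bypasses inspection, exceeds the size threshold, arrived on a privileged port, is tagged T, carries flag S, is tagged W, is dropped, is forwarded, carries a valid signature.
The only rule concluding "it carries flag N" is R11, which needs "it is inbound"; that is never established.

No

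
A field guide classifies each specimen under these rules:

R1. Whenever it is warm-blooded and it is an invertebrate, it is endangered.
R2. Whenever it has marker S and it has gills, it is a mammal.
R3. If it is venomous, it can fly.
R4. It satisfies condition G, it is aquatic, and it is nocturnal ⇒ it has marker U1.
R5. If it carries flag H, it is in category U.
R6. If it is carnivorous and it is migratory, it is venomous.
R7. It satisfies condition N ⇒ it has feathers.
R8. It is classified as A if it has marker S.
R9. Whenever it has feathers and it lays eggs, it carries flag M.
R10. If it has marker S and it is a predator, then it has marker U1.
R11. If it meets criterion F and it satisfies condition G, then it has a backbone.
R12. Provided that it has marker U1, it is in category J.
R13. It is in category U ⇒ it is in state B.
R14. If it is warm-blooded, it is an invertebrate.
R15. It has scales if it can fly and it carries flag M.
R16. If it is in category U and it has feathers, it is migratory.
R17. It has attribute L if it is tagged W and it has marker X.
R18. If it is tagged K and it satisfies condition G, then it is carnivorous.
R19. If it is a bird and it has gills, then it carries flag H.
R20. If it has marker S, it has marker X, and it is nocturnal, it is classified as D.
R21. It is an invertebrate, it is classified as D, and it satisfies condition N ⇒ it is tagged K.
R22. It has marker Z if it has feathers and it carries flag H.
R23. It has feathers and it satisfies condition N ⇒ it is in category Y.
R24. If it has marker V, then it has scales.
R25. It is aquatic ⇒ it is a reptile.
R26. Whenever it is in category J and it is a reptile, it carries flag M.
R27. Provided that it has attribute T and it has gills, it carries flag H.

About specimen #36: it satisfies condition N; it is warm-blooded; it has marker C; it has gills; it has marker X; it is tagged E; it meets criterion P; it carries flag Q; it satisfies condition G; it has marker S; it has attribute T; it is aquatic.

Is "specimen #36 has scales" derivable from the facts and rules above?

Forward chaining from the given facts derives: is a mammal, has feathers, is classified as A, is an invertebrate, is in category Y, is a reptile, carries flag H, is endangered, is in category U, is in state B, is migratory, has marker Z.
Rules concluding "it has scales": R15 needs "it can fly"; R24 needs "it has marker V" — none of these are established.

No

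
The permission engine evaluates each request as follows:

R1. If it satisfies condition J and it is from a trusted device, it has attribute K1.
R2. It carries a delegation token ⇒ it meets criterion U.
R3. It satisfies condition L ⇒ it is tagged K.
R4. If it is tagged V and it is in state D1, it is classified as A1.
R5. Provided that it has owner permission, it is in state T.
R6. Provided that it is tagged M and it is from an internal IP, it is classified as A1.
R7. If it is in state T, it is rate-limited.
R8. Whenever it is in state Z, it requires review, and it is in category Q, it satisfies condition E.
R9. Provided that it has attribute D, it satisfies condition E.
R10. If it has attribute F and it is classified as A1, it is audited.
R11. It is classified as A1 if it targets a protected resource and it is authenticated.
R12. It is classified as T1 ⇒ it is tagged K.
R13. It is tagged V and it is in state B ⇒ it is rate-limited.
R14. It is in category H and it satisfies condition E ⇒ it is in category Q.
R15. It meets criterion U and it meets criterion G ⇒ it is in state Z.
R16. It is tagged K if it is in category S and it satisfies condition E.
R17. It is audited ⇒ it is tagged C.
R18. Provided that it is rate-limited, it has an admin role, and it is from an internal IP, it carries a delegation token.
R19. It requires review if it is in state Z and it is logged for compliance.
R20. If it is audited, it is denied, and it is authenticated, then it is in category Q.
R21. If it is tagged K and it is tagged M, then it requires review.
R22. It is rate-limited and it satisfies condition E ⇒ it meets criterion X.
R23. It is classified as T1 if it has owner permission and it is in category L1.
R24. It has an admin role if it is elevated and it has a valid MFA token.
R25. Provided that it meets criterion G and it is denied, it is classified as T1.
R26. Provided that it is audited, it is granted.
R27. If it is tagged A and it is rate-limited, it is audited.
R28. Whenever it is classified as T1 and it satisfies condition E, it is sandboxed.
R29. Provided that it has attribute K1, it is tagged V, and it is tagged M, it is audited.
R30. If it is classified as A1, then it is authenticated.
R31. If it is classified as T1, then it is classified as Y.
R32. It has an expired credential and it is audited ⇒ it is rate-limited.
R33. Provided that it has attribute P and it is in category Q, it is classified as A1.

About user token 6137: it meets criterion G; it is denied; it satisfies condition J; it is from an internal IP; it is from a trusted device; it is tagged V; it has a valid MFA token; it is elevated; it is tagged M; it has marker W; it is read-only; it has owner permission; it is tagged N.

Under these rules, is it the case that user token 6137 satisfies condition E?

By R1 (it satisfies condition J, it is from a trusted device): it has attribute K1.
By R5 (it has owner permission): it is in state T.
By R6 (it is tagged M, it is from an internal IP): it is classified as A1.
By R7 (it is in state T): it is rate-limited.
By R24 (it is elevated, it has a valid MFA token): it has an admin role.
By R25 (it meets criterion G, it is denied): it is classified as T1.
By R29 (it has attribute K1, it is tagged V, it is tagged M): it is audited.
By R30 (it is classified as A1): it is authenticated.
By R12 (it is classified as T1): it is tagged K.
By R18 (it is rate-limited, it has an admin role, it is from an internal IP): it carries a delegation token.
By R20 (it is audited, it is denied, it is authenticated): it is in category Q.
By R21 (it is tagged K, it is tagged M): it requires review.
By R2 (it carries a delegation token): it meets criterion U.
By R15 (it meets criterion U, it meets criterion G): it is in state Z.
By R8 (it is in state Z, it requires review, it is in category Q): it satisfies condition E.

Yes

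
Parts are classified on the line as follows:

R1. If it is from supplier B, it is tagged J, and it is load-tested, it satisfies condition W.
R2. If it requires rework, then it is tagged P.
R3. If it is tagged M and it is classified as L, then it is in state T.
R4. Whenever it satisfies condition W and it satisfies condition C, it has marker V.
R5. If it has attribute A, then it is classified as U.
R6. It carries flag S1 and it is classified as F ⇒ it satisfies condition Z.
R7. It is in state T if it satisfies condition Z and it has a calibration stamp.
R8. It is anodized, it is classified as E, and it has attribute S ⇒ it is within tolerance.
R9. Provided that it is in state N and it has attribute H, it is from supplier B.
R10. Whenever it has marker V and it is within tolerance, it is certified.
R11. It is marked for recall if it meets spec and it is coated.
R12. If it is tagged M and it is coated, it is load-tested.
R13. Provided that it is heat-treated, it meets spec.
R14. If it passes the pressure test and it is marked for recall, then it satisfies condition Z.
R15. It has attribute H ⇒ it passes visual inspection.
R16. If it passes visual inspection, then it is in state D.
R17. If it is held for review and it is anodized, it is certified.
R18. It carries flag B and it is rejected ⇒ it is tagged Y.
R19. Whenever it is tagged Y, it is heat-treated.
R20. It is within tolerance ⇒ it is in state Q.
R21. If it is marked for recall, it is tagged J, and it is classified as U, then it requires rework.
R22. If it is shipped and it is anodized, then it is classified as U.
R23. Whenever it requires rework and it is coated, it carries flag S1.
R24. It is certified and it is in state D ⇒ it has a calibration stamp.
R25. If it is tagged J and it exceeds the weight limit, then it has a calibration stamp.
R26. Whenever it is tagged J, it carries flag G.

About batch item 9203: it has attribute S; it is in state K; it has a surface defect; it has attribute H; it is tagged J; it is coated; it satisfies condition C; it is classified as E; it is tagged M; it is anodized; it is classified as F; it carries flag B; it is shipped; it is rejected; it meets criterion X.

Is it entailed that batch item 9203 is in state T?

Forward chaining from the given facts derives: is within tolerance, is load-tested, passes visual inspection, is in state D, is tagged Y, is heat-treated, is in state Q, is classified as U, carries flag G, meets spec, is marked for recall, requires rework, carries flag S1, is tagged P, satisfies condition Z.
Rules concluding "it is in state T": R3 needs "it is classified as L"; R7 needs "it has a calibration stamp" — none of these are established.

No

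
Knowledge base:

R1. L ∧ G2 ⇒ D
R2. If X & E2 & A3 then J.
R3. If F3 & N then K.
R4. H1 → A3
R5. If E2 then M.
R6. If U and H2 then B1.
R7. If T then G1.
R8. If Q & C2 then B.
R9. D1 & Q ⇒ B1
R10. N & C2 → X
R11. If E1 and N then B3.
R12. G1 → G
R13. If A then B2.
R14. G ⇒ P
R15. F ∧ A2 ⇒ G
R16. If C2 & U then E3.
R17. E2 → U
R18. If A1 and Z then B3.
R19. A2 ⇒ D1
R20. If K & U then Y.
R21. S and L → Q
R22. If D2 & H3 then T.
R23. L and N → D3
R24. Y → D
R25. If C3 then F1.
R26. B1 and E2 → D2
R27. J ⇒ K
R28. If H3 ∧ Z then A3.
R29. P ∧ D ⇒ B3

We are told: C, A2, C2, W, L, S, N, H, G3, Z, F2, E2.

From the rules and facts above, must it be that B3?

No

Forward chaining from the given facts derives: M, X, U, D1, Q, D3, B, B1, E3, D2.
Rules concluding B3: R11 needs E1; R18 needs A1; R29 needs P — none of these are established.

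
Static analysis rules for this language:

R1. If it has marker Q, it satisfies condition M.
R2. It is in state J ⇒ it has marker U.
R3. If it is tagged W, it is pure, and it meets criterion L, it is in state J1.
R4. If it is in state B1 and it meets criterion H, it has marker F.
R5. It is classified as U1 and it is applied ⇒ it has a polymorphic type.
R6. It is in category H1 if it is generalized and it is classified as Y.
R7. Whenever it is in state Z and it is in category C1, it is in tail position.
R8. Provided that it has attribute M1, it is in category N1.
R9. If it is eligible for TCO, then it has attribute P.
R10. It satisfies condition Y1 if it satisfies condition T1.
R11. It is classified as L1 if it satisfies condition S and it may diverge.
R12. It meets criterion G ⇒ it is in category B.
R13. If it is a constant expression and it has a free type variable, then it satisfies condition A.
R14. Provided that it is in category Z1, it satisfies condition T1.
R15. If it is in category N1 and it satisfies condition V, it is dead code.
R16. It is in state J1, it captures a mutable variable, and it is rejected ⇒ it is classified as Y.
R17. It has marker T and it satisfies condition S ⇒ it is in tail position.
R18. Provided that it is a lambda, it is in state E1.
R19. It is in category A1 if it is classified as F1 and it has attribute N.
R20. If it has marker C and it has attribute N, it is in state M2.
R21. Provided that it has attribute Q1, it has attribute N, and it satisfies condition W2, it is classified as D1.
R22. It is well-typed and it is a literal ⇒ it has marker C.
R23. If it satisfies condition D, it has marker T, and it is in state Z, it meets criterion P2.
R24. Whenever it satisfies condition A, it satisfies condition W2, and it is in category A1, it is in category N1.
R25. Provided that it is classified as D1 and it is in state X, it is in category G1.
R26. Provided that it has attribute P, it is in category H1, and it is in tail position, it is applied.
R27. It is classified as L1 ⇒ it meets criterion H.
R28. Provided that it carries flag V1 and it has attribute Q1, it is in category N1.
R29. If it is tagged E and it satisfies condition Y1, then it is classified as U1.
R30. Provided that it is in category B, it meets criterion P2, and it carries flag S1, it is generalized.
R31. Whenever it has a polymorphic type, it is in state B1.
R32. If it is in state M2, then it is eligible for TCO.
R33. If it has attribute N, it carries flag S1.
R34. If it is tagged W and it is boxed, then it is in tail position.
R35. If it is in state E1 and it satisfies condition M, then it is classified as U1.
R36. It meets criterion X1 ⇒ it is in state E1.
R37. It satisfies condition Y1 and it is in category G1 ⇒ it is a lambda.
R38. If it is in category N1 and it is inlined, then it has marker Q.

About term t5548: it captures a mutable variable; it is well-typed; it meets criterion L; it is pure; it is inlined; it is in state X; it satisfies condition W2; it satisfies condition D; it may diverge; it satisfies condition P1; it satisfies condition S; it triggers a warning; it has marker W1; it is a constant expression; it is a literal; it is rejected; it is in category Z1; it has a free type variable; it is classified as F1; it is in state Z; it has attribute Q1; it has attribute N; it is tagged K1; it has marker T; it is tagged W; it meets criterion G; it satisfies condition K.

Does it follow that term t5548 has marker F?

By R3 (it is tagged W, it is pure, it meets criterion L): it is in state J1.
By R11 (it satisfies condition S, it may diverge): it is classified as L1.
By R12 (it meets criterion G): it is in category B.
By R13 (it is a constant expression, it has a free type variable): it satisfies condition A.
By R14 (it is in category Z1): it satisfies condition T1.
By R16 (it is in state J1, it captures a mutable variable, it is rejected): it is classified as Y.
By R17 (it has marker T, it satisfies condition S): it is in tail position.
By R19 (it is classified as F1, it has attribute N): it is in category A1.
By R21 (it has attribute Q1, it has attribute N, it satisfies condition W2): it is classified as D1.
By R22 (it is well-typed, it is a literal): it has marker C.
By R23 (it satisfies condition D, it has marker T, it is in state Z): it meets criterion P2.
By R24 (it satisfies condition A, it satisfies condition W2, it is in category A1): it is in category N1.
By R25 (it is classified as D1, it is in state X): it is in category G1.
By R27 (it is classified as L1): it meets criterion H.
By R33 (it has attribute N): it carries flag S1.
By R38 (it is in category N1, it is inlined): it has marker Q.
By R1 (it has marker Q): it satisfies condition M.
By R10 (it satisfies condition T1): it satisfies condition Y1.
By R20 (it has marker C, it has attribute N): it is in state M2.
By R30 (it is in category B, it meets criterion P2, it carries flag S1): it is generalized.
By R32 (it is in state M2): it is eligible for TCO.
By R37 (it satisfies condition Y1, it is in category G1): it is a lambda.
By R6 (it is generalized, it is classified as Y): it is in category H1.
By R9 (it is eligible for TCO): it has attribute P.
By R18 (it is a lambda): it is in state E1.
By R26 (it has attribute P, it is in category H1, it is in tail position): it is applied.
By R35 (it is in state E1, it satisfies condition M): it is classified as U1.
By R5 (it is classified as U1, it is applied): it has a polymorphic type.
By R31 (it has a polymorphic type): it is in state B1.
By R4 (it is in state B1, it meets criterion H): it has marker F.

Yes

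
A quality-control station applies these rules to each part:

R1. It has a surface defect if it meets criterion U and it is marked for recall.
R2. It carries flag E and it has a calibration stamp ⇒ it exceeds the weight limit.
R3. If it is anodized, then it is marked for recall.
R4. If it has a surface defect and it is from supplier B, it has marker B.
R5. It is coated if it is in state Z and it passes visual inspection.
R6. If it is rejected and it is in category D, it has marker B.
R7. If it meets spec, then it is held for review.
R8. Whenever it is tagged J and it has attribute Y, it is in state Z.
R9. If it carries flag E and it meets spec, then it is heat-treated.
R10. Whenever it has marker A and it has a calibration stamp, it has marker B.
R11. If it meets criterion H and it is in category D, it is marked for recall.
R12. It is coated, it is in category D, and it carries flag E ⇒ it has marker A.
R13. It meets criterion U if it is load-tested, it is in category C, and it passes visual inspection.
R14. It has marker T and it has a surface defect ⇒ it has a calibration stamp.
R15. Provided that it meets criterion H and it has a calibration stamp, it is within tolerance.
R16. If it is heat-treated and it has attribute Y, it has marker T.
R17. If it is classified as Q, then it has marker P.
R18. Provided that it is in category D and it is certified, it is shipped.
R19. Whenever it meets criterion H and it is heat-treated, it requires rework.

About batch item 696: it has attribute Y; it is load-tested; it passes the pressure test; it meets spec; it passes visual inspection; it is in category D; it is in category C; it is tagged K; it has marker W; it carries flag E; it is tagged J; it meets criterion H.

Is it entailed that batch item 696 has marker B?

Yes

By R8 (it is tagged J, it has attribute Y): it is in state Z.
By R9 (it carries flag E, it meets spec): it is heat-treated.
By R11 (it meets criterion H, it is in category D): it is marked for recall.
By R13 (it is load-tested, it is in category C, it passes visual inspection): it meets criterion U.
By R16 (it is heat-treated, it has attribute Y): it has marker T.
By R1 (it meets criterion U, it is marked for recall): it has a surface defect.
By R5 (it is in state Z, it passes visual inspection): it is coated.
By R12 (it is coated, it is in category D, it carries flag E): it has marker A.
By R14 (it has marker T, it has a surface defect): it has a calibration stamp.
By R10 (it has marker A, it has a calibration stamp): it has marker B.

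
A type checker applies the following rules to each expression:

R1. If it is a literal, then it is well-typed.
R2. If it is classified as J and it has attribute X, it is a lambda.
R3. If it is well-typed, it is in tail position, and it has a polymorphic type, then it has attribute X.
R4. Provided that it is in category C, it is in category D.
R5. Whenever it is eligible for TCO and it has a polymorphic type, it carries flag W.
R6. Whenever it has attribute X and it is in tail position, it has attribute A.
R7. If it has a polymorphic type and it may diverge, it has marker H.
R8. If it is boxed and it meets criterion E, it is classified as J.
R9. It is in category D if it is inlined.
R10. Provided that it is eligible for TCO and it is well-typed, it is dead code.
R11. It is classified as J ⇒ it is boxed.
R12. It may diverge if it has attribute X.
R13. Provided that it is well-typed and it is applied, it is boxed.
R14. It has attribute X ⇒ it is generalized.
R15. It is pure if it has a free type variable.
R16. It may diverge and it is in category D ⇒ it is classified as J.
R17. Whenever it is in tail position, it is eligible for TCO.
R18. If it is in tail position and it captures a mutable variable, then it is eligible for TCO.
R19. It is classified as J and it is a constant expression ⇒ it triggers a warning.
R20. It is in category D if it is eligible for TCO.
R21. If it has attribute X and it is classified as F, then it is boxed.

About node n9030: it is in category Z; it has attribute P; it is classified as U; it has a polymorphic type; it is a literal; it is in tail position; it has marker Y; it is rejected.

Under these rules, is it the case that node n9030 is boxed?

Yes

By R1 (it is a literal): it is well-typed.
By R3 (it is well-typed, it is in tail position, it has a polymorphic type): it has attribute X.
By R12 (it has attribute X): it may diverge.
By R17 (it is in tail position): it is eligible for TCO.
By R20 (it is eligible for TCO): it is in category D.
By R16 (it may diverge, it is in category D): it is classified as J.
By R11 (it is classified as J): it is boxed.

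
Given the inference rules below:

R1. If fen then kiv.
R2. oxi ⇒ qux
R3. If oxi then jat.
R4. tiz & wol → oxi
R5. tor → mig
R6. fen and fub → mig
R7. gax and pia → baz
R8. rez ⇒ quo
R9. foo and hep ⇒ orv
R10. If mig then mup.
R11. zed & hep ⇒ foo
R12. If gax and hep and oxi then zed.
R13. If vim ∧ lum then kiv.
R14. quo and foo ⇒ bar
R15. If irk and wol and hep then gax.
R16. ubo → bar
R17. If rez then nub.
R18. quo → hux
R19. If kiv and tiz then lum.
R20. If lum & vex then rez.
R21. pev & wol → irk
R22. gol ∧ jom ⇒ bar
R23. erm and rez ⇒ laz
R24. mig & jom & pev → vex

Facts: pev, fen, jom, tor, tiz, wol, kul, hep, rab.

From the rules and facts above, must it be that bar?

Yes

kiv  (by R1: fen)
oxi  (by R4: tiz, wol)
mig  (by R5: tor)
lum  (by R19: kiv, tiz)
irk  (by R21: pev, wol)
vex  (by R24: mig, jom, pev)
gax  (by R15: irk, wol, hep)
rez  (by R20: lum, vex)
quo  (by R8: rez)
zed  (by R12: gax, hep, oxi)
foo  (by R11: zed, hep)
bar  (by R14: quo, foo)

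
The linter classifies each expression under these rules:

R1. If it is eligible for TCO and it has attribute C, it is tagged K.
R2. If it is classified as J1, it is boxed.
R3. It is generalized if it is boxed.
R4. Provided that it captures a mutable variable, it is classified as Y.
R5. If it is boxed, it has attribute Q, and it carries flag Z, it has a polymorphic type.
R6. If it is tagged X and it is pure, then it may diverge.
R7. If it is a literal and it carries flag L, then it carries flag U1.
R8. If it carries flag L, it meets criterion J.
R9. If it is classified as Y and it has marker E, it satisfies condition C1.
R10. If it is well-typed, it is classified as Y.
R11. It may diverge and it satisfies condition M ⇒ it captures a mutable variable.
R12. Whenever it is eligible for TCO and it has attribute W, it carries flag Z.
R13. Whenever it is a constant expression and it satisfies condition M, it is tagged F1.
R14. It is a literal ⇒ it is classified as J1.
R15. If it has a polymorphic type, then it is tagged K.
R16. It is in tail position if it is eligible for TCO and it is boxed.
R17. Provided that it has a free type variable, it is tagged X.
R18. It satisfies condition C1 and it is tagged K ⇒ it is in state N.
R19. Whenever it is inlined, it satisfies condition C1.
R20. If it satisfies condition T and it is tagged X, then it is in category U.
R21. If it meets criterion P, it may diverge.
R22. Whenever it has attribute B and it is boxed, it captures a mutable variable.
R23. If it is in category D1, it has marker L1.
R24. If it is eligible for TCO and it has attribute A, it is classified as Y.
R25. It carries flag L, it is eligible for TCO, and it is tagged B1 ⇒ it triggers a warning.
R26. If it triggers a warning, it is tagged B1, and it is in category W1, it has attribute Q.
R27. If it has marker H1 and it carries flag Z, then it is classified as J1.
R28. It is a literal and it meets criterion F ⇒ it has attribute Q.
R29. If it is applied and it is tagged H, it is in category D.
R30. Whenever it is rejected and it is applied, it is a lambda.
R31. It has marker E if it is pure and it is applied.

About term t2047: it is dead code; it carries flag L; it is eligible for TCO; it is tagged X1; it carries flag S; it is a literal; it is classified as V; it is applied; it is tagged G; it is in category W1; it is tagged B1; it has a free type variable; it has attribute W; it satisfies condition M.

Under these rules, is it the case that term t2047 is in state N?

No

Forward chaining from the given facts derives: carries flag U1, meets criterion J, carries flag Z, is classified as J1, is tagged X, triggers a warning, has attribute Q, is boxed, is generalized, has a polymorphic type, is tagged K, is in tail position.
The only rule concluding "it is in state N" is R18, which needs "it satisfies condition C1"; that is never established.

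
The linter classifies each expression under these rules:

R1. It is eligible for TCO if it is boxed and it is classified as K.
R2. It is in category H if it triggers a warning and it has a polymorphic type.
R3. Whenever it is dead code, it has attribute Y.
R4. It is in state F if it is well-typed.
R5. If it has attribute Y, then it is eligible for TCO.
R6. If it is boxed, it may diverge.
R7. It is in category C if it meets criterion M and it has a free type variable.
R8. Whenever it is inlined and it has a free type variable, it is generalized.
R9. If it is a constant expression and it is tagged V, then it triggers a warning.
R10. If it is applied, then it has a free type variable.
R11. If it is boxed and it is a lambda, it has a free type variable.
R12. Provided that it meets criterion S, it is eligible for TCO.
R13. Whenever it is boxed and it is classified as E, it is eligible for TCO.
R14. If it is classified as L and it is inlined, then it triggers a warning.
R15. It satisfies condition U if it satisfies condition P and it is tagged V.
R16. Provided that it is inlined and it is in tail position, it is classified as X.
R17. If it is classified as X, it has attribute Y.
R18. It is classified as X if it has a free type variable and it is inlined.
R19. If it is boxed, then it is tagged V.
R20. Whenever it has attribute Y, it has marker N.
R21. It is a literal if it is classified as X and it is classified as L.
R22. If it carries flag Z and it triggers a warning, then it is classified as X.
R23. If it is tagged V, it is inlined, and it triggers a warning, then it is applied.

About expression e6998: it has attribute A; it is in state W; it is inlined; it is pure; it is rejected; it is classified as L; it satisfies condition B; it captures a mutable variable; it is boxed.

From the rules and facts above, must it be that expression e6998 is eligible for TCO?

By R14 (it is classified as L, it is inlined): it triggers a warning.
By R19 (it is boxed): it is tagged V.
By R23 (it is tagged V, it is inlined, it triggers a warning): it is applied.
By R10 (it is applied): it has a free type variable.
By R18 (it has a free type variable, it is inlined): it is classified as X.
By R17 (it is classified as X): it has attribute Y.
By R5 (it has attribute Y): it is eligible for TCO.

Yes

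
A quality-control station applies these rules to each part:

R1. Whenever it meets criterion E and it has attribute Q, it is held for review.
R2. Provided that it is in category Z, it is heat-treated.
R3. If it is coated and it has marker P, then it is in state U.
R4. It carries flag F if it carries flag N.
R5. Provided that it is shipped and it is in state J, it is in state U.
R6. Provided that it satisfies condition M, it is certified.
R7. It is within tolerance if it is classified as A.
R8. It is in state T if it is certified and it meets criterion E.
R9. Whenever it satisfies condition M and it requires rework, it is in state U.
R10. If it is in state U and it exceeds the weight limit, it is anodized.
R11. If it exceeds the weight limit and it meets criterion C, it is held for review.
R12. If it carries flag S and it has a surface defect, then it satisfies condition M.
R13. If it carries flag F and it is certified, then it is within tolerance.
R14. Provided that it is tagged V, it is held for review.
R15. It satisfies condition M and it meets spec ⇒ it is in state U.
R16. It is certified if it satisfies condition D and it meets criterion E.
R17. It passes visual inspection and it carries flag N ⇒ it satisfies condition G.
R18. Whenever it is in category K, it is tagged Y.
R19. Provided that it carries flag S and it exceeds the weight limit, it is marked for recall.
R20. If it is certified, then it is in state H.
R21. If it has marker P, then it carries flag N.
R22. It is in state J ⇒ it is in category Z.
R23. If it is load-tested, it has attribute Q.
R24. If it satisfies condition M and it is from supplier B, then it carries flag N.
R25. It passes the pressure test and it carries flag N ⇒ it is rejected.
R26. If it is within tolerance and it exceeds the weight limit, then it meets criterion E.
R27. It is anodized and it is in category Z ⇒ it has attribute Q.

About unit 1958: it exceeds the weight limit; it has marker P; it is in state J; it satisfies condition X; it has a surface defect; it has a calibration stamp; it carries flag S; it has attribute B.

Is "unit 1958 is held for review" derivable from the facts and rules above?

No

Forward chaining from the given facts derives: satisfies condition M, is marked for recall, carries flag N, is in category Z, is heat-treated, carries flag F, is certified, is within tolerance, is in state H, meets criterion E, is in state T.
Rules concluding "it is held for review": R1 needs "it has attribute Q"; R11 needs "it meets criterion C"; R14 needs "it is tagged V" — none of these are established.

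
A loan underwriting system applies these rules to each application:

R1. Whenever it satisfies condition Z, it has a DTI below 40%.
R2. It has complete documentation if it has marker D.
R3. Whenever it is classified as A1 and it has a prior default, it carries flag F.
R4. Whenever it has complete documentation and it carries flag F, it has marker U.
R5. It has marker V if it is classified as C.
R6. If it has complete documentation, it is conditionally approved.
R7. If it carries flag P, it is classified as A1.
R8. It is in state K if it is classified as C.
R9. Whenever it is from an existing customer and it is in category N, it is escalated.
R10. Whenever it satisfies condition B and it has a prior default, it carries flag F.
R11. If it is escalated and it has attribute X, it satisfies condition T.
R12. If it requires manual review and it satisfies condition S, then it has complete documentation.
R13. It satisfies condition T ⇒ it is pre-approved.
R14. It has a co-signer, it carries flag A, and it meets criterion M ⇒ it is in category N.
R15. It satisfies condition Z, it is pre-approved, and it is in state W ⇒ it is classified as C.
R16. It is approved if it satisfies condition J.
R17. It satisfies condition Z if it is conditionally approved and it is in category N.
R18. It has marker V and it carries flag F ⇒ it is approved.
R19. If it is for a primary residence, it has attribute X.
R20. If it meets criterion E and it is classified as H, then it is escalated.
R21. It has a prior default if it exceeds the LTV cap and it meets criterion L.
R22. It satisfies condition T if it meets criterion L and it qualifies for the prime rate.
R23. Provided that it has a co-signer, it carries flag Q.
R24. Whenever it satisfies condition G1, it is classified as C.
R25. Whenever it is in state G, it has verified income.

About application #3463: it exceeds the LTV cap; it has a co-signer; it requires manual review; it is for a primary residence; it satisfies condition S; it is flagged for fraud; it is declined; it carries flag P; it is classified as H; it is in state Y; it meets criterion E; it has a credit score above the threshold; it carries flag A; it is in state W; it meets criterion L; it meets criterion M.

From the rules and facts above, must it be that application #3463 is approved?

Yes

By R7 (it carries flag P): it is classified as A1.
By R12 (it requires manual review, it satisfies condition S): it has complete documentation.
By R14 (it has a co-signer, it carries flag A, it meets criterion M): it is in category N.
By R19 (it is for a primary residence): it has attribute X.
By R20 (it meets criterion E, it is classified as H): it is escalated.
By R21 (it exceeds the LTV cap, it meets criterion L): it has a prior default.
By R3 (it is classified as A1, it has a prior default): it carries flag F.
By R6 (it has complete documentation): it is conditionally approved.
By R11 (it is escalated, it has attribute X): it satisfies condition T.
By R13 (it satisfies condition T): it is pre-approved.
By R17 (it is conditionally approved, it is in category N): it satisfies condition Z.
By R15 (it satisfies condition Z, it is pre-approved, it is in state W): it is classified as C.
By R5 (it is classified as C): it has marker V.
By R18 (it has marker V, it carries flag F): it is approved.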